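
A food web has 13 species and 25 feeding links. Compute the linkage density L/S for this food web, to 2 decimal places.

L/S = 1.92

There are L = 25 links among S = 13 species.
L/S = 25/13 = 1.9231 ≈ 1.92.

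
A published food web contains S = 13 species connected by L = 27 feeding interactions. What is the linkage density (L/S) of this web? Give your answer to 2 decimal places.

L/S = 2.08

There are L = 27 links among S = 13 species.
L/S = 27/13 = 2.0769 ≈ 2.08.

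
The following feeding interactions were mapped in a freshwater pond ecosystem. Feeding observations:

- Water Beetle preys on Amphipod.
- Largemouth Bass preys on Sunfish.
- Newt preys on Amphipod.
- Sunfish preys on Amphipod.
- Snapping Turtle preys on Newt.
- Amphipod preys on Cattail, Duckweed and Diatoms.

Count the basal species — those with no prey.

Basal species (no prey listed): Duckweed, Cattail, Diatoms.
Count: 3.

3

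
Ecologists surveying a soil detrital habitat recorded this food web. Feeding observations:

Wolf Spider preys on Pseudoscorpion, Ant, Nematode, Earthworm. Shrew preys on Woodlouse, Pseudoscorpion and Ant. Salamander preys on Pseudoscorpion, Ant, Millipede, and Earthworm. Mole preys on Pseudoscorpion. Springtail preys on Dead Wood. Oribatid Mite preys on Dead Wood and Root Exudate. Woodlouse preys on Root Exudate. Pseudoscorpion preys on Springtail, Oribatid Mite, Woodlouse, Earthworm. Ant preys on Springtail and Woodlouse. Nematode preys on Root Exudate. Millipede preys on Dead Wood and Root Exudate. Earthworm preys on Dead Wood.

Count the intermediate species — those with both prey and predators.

8

Intermediate species (has both prey and predators): Oribatid Mite, Earthworm, Woodlouse, Springtail, Nematode, Millipede, Ant, Pseudoscorpion.
Count: 8.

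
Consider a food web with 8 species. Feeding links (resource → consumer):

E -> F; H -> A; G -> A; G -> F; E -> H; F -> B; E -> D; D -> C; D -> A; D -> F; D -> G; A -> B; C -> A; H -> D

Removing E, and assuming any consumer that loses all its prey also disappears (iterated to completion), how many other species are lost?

Remove E.
Round 1: H (all prey gone) → extinct.
Round 2: D (all prey gone) → extinct.
Round 3: C (all prey gone), G (all prey gone) → extinct.
Round 4: F (all prey gone), A (all prey gone) → extinct.
Round 5: B (all prey gone) → extinct.
No further losses. Total secondary extinctions: 7.

7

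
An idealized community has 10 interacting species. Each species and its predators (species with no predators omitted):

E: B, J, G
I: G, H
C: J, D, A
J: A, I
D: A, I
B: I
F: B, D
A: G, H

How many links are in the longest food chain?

One longest chain: C → J → A → G.
It has 4 species and 3 links.

3 links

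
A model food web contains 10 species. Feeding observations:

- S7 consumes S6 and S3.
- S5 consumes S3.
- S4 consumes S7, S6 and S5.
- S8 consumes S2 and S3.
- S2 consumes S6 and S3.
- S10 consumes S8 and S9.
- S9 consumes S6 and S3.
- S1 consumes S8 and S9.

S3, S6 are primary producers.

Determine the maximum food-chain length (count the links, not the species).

One longest chain: S3 → S2 → S8 → S1.
It has 4 species and 3 links.

3 links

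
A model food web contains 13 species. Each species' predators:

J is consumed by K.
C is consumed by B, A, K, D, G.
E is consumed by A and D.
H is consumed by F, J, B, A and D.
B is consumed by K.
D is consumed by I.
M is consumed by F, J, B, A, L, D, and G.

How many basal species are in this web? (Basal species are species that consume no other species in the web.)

Basal species (no prey listed): H, C, E, M.
Count: 4.

4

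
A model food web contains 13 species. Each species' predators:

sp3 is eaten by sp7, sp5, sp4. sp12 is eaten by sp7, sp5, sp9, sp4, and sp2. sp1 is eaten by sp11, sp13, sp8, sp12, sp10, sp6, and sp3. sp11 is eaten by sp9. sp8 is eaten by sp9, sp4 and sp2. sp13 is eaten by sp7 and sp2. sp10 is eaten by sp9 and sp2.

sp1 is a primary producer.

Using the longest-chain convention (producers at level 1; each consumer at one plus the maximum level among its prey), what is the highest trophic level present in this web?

3

Producers (level 1): sp1.
sp1 → sp11 → sp9 gives sp9 level 3.
No species has a prey at level 3, so no species reaches level 4.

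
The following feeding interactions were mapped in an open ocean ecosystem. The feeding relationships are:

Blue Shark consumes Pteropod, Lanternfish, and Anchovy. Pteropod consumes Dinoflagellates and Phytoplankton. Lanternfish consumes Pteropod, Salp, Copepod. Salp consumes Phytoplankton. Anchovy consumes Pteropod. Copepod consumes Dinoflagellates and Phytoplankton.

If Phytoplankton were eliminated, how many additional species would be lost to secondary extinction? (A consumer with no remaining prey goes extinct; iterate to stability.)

Remove Phytoplankton.
Round 1: Salp (all prey gone) → extinct.
No further losses. Total secondary extinctions: 1.

1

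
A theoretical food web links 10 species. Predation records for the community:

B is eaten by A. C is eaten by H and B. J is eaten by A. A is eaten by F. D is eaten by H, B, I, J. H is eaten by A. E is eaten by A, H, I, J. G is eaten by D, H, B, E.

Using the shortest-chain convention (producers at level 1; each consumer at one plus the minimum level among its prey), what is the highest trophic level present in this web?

Producers (level 1): C, G.
Following each consumer down to its lowest-level prey: G → E → A → F (levels 1 through 4).
All prey of F (A 3) are at level 3 or above, so F is at level 1 + 3 = 4.
Every consumer has at least one prey at level 3 or below, so none exceeds level 4.

4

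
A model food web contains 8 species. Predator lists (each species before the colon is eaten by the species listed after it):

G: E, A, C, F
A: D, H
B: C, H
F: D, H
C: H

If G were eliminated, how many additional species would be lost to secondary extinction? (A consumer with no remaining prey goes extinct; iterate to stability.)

4

Remove G.
Round 1: E (all prey gone), A (all prey gone), F (all prey gone) → extinct.
Round 2: D (all prey gone) → extinct.
No further losses. Total secondary extinctions: 4.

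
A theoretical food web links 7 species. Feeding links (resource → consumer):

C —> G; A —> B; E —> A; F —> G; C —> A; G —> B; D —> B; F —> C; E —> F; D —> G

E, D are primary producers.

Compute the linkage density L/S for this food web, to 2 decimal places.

L/S = 1.43

There are L = 10 links among S = 7 species.
L/S = 10/7 = 1.4286 ≈ 1.43.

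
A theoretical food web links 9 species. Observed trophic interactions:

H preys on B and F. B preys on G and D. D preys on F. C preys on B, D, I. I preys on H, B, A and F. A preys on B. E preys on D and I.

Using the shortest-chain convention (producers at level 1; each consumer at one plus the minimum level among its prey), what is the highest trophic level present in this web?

Producers (level 1): G, F.
Following each consumer down to its lowest-level prey: F → D → C (levels 1 through 3).
All prey of C (D 2, B 2, I 2) are at level 2 or above, so C is at level 1 + 2 = 3.
Every consumer has at least one prey at level 2 or below, so none exceeds level 3.

3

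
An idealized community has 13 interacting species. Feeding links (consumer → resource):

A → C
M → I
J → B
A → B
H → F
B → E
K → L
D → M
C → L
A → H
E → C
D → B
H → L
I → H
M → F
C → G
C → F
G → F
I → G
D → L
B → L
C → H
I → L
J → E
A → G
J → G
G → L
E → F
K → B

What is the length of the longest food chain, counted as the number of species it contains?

One longest chain: L → H → C → E → B → A.
It has 6 species and 5 links.

6 species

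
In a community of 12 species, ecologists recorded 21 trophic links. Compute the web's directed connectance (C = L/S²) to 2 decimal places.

The web has S = 12 species and L = 21 feeding links.
C = L / S² = 21 / 144 = 0.1458 ≈ 0.15.

C = 0.15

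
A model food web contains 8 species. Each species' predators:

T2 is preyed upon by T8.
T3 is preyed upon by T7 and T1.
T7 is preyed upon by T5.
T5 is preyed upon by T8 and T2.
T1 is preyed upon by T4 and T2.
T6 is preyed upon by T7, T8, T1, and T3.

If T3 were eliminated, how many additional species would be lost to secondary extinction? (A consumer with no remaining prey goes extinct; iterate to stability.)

Remove T3.
Every predator of it retains at least one other prey: T7 still has T6; T1 still has T6.
No consumer loses all prey, so no secondary extinctions occur.

0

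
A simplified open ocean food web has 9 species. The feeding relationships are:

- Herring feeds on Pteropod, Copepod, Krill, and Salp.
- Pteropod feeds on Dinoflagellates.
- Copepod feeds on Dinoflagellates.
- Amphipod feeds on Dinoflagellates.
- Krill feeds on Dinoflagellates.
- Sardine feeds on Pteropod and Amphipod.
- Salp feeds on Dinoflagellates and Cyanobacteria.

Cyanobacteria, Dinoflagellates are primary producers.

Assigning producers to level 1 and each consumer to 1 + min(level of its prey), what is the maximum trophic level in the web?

Producers (level 1): Cyanobacteria, Dinoflagellates.
Following each consumer down to its lowest-level prey: Dinoflagellates → Amphipod → Sardine (levels 1 through 3).
All prey of Sardine (Amphipod 2, Pteropod 2) are at level 2 or above, so Sardine is at level 1 + 2 = 3.
Every consumer has at least one prey at level 2 or below, so none exceeds level 3.

3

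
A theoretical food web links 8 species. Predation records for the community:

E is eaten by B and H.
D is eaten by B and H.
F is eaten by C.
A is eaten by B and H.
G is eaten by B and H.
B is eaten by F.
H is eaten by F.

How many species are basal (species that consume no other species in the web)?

Basal species (no prey listed): G, E, A, D.
Count: 4.

4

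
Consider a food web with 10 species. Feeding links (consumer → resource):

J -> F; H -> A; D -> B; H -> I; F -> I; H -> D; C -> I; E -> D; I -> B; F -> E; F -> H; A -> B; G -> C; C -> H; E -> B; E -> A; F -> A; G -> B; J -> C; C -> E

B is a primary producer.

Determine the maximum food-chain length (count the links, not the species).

4 links

One longest chain: B → I → H → C → G.
It has 5 species and 4 links.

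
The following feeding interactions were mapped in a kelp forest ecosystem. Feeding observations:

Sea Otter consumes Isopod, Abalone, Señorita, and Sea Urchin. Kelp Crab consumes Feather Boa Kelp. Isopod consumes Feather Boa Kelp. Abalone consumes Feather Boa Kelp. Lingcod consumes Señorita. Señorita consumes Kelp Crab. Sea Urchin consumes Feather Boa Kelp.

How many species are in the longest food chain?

4 species

One longest chain: Feather Boa Kelp → Kelp Crab → Señorita → Lingcod.
It has 4 species and 3 links.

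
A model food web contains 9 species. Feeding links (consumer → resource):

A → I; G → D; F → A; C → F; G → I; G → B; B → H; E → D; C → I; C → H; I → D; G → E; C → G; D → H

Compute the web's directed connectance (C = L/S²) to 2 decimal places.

C = 0.17

The web has S = 9 species and L = 14 feeding links.
C = L / S² = 14 / 81 = 0.1728 ≈ 0.17.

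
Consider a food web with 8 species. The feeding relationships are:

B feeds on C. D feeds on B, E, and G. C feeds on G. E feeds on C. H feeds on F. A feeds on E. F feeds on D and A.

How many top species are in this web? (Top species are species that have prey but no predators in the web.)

1

Top species (has prey, but nothing eats it): H.
Count: 1.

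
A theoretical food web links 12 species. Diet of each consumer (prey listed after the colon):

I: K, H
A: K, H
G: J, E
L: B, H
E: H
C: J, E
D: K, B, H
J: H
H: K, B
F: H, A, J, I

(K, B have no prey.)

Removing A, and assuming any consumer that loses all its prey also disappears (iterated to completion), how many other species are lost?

Remove A.
Every predator of it retains at least one other prey: F still has H, J, I.
No consumer loses all prey, so no secondary extinctions occur.

0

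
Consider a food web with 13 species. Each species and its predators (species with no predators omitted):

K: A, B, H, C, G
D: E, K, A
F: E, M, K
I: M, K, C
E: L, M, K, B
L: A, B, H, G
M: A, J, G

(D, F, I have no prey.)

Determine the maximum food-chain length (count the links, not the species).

One longest chain: D → E → L → A.
It has 4 species and 3 links.

3 links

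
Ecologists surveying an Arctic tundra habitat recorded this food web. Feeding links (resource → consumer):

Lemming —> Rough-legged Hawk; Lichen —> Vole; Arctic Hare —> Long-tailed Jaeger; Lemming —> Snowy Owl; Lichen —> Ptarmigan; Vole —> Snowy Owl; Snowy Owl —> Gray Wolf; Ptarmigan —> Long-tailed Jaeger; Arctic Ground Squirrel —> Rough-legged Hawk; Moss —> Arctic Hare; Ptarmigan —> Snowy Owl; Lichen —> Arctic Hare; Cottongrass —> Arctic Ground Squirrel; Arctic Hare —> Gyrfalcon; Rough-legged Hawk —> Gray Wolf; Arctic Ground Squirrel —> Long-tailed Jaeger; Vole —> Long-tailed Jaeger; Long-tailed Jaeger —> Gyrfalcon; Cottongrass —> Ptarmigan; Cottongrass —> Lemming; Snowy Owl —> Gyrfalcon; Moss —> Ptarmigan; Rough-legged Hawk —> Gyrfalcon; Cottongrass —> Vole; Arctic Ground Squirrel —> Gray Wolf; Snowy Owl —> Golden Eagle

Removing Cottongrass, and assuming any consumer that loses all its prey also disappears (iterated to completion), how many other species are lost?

3

Remove Cottongrass.
Round 1: Arctic Ground Squirrel (all prey gone), Lemming (all prey gone) → extinct.
Round 2: Rough-legged Hawk (all prey gone) → extinct.
No further losses. Total secondary extinctions: 3.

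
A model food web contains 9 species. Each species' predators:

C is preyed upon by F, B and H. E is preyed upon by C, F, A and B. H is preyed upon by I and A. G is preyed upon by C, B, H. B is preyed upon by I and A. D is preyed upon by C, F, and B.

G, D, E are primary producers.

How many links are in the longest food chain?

3 links

One longest chain: G → C → B → I.
It has 4 species and 3 links.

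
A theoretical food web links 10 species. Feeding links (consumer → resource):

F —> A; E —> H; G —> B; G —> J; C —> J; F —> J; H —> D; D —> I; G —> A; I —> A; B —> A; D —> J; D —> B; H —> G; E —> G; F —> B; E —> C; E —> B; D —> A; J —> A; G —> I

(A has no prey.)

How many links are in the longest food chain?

4 links

One longest chain: A → I → G → H → E.
It has 5 species and 4 links.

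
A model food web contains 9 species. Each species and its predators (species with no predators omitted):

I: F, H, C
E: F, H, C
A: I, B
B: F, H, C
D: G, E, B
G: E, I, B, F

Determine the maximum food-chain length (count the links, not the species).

One longest chain: D → G → E → F.
It has 4 species and 3 links.

3 links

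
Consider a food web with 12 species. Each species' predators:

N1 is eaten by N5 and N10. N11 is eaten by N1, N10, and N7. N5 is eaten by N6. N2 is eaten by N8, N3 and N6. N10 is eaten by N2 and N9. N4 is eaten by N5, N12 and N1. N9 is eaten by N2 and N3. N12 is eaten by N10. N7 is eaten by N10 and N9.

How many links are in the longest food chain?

5 links

One longest chain: N11 → N7 → N10 → N9 → N2 → N3.
It has 6 species and 5 links.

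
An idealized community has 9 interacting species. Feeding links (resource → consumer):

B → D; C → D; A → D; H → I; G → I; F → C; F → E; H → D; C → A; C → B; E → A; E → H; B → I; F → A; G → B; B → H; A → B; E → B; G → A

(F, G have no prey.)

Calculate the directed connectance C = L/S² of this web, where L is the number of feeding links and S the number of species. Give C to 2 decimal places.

C = 0.23

The web has S = 9 species and L = 19 feeding links.
C = L / S² = 19 / 81 = 0.2346 ≈ 0.23.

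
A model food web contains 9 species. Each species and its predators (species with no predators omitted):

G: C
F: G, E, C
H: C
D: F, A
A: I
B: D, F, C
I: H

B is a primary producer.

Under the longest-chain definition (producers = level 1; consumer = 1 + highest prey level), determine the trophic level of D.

B is a producer → level 1.
D eats B → level 2.

Trophic level 2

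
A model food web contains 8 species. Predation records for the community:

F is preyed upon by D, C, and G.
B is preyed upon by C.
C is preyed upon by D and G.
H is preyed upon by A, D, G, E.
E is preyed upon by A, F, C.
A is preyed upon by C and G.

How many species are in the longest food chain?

5 species

One longest chain: H → E → A → C → D.
It has 5 species and 4 links.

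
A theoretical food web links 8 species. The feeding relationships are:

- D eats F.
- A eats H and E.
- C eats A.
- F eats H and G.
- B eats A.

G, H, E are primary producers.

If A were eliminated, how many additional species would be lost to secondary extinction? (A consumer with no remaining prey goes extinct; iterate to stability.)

Remove A.
Round 1: C (all prey gone), B (all prey gone) → extinct.
No further losses. Total secondary extinctions: 2.

2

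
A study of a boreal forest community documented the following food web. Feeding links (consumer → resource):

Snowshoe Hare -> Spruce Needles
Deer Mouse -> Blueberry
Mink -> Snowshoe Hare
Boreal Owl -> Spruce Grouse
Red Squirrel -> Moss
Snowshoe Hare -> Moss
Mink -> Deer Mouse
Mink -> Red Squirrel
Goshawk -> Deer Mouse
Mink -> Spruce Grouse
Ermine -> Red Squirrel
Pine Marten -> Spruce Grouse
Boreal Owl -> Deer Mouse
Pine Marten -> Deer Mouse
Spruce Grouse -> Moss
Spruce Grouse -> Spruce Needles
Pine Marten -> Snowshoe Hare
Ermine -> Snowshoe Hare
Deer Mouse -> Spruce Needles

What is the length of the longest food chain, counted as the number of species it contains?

3 species

One longest chain: Moss → Red Squirrel → Mink.
It has 3 species and 2 links.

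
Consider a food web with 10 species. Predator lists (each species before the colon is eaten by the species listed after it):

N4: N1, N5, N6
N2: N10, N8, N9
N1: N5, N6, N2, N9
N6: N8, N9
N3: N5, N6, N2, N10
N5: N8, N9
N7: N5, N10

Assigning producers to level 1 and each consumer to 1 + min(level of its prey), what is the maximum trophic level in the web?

Producers (level 1): N7, N4, N3.
Following each consumer down to its lowest-level prey: N4 → N1 → N9 (levels 1 through 3).
All prey of N9 (N1 2, N5 2, N6 2, N2 2) are at level 2 or above, so N9 is at level 1 + 2 = 3.
Every consumer has at least one prey at level 2 or below, so none exceeds level 3.

3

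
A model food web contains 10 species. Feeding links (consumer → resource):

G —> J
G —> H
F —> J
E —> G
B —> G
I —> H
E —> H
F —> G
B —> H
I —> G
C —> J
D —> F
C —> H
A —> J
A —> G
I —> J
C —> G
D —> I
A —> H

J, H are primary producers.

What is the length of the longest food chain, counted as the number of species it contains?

4 species

One longest chain: J → G → F → D.
It has 4 species and 3 links.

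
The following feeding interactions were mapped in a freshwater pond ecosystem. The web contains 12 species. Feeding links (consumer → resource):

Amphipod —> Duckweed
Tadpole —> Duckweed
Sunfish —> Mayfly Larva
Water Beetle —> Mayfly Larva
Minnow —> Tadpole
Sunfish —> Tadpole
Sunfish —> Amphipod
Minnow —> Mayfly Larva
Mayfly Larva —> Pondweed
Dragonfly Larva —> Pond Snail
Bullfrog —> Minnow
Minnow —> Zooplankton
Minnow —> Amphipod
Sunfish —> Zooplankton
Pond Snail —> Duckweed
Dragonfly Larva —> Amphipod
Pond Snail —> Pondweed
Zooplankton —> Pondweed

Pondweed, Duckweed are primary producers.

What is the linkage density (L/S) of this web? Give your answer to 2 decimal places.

There are L = 18 links among S = 12 species.
L/S = 18/12 = 1.5000 ≈ 1.50.

L/S = 1.50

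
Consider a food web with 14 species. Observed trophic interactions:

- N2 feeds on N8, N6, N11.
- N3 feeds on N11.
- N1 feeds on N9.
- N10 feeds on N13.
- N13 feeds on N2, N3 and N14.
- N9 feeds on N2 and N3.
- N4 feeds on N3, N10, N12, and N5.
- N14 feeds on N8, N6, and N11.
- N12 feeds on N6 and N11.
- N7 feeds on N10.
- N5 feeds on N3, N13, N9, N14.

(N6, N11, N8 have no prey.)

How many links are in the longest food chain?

One longest chain: N6 → N14 → N13 → N10 → N7.
It has 5 species and 4 links.

4 links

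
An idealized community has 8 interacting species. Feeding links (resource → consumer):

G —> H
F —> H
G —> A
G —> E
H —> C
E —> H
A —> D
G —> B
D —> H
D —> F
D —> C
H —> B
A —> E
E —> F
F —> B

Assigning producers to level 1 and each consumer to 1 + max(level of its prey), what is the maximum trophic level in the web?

6

Producers (level 1): G.
G → A → E → F → H → B gives B level 6.
No species has a prey at level 6, so no species reaches level 7.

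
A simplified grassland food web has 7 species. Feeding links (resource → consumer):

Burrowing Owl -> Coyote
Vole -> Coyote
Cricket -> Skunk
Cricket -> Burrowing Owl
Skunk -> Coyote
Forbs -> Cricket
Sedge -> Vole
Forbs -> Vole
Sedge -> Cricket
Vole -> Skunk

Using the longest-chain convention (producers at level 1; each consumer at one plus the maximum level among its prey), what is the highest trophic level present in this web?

4

Producers (level 1): Forbs, Sedge.
Forbs → Cricket → Burrowing Owl → Coyote gives Coyote level 4.
No species has a prey at level 4, so no species reaches level 5.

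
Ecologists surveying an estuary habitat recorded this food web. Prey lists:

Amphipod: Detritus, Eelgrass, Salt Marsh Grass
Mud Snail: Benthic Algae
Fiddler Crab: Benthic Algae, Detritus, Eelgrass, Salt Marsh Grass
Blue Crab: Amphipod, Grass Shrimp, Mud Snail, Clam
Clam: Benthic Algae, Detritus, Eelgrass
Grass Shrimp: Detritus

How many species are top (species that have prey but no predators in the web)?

Top species (has prey, but nothing eats it): Fiddler Crab, Blue Crab.
Count: 2.

2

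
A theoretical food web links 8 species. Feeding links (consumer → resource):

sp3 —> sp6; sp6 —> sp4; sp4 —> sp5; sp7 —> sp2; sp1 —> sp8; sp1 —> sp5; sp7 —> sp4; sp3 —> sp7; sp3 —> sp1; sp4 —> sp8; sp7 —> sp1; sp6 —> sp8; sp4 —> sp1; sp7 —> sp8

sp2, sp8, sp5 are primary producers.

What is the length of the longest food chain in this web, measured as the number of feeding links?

One longest chain: sp8 → sp1 → sp4 → sp6 → sp3.
It has 5 species and 4 links.

4 links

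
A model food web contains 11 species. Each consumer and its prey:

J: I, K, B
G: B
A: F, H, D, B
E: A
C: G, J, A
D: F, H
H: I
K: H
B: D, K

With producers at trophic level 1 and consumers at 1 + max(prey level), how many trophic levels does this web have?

6

Producers (level 1): F, I.
I → H → D → B → A → C gives C level 6.
No species has a prey at level 6, so no species reaches level 7.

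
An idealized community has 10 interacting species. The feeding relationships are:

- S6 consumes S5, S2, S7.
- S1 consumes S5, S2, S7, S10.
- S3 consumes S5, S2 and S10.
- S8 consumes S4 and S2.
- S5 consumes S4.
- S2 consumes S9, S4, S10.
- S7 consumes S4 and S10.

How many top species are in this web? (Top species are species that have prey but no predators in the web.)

4

Top species (has prey, but nothing eats it): S3, S6, S8, S1.
Count: 4.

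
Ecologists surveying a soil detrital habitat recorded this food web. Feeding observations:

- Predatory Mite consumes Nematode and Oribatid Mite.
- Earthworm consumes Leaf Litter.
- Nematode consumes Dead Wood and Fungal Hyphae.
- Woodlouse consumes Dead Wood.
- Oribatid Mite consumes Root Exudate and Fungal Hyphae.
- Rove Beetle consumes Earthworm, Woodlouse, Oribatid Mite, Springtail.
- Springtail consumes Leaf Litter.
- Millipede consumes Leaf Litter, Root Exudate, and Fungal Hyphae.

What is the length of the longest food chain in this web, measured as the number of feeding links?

2 links

One longest chain: Root Exudate → Oribatid Mite → Predatory Mite.
It has 3 species and 2 links.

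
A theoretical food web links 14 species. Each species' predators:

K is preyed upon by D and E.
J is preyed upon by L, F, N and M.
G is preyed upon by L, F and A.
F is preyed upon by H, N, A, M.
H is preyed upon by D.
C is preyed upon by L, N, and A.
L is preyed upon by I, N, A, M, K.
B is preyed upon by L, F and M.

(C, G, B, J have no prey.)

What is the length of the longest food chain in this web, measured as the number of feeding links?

One longest chain: C → L → K → E.
It has 4 species and 3 links.

3 links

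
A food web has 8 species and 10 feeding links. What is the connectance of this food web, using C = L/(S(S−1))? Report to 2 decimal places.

C = 0.18

The web has S = 8 species and L = 10 feeding links.
C = L / (S(S−1)) = 10 / 56 = 0.1786 ≈ 0.18.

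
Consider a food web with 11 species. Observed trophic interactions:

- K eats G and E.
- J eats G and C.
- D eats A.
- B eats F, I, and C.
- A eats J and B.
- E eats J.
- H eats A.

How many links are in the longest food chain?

One longest chain: C → J → A → H.
It has 4 species and 3 links.

3 links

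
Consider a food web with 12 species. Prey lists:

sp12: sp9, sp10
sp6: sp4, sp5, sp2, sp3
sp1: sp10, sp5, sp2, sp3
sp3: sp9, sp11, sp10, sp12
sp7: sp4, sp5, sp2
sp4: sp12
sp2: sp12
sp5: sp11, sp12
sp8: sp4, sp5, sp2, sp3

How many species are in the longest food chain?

4 species

One longest chain: sp9 → sp12 → sp4 → sp7.
It has 4 species and 3 links.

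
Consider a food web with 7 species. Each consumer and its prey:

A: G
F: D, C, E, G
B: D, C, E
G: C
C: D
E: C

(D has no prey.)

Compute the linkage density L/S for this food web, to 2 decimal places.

L/S = 1.57

There are L = 11 links among S = 7 species.
L/S = 11/7 = 1.5714 ≈ 1.57.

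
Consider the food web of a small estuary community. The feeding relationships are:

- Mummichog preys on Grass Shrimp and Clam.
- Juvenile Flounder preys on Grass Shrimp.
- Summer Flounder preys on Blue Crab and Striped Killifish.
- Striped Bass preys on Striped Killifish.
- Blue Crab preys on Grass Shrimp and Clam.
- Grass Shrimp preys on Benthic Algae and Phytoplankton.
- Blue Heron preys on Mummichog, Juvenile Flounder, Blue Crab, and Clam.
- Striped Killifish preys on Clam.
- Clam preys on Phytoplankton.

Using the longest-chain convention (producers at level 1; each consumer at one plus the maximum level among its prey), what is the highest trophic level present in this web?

4

Producers (level 1): Phytoplankton, Benthic Algae.
Phytoplankton → Clam → Striped Killifish → Striped Bass gives Striped Bass level 4.
No species has a prey at level 4, so no species reaches level 5.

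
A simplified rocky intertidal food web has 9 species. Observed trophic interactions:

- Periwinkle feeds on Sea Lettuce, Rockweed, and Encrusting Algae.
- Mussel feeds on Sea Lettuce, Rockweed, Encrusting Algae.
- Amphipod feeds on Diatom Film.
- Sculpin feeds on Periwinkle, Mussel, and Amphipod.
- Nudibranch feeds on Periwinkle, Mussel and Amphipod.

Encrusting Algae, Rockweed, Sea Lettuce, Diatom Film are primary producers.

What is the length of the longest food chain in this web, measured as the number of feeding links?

2 links

One longest chain: Encrusting Algae → Periwinkle → Sculpin.
It has 3 species and 2 links.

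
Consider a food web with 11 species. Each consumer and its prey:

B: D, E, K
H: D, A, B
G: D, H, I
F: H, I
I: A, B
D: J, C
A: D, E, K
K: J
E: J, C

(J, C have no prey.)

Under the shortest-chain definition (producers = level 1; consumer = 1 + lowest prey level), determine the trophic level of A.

J is a producer → level 1.
D eats J → level 2.
A eats D → level 3.
No prey of A is below level 2, so 3 is the minimum.

Trophic level 3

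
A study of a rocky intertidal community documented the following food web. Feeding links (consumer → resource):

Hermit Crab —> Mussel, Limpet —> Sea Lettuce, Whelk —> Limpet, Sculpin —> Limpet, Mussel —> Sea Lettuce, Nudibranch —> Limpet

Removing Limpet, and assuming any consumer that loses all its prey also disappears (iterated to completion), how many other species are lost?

Remove Limpet.
Round 1: Whelk (all prey gone), Sculpin (all prey gone), Nudibranch (all prey gone) → extinct.
No further losses. Total secondary extinctions: 3.

3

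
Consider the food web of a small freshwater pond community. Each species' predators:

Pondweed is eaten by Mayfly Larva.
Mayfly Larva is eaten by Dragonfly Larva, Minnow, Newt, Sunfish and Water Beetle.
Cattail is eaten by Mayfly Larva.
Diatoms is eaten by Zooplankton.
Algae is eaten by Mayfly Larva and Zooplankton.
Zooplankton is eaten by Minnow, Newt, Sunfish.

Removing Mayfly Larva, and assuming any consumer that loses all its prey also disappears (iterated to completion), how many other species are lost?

2

Remove Mayfly Larva.
Round 1: Dragonfly Larva (all prey gone), Water Beetle (all prey gone) → extinct.
No further losses. Total secondary extinctions: 2.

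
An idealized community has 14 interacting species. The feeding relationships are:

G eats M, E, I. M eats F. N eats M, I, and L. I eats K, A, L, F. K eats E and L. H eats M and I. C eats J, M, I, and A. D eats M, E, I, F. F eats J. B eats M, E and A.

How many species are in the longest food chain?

One longest chain: J → F → M → B.
It has 4 species and 3 links.

4 species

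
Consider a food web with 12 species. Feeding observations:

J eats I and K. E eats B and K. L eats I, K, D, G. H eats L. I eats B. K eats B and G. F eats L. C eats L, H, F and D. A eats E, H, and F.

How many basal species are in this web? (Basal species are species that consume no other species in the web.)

3

Basal species (no prey listed): D, G, B.
Count: 3.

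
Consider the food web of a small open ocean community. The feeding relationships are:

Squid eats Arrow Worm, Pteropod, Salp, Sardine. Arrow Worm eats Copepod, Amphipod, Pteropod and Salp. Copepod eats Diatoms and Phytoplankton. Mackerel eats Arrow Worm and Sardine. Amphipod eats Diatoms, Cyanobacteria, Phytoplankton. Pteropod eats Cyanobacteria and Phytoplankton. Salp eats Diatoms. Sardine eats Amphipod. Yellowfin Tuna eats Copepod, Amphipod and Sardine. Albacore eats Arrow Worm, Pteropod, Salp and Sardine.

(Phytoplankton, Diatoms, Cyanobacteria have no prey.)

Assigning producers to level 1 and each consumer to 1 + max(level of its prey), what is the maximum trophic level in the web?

Producers (level 1): Phytoplankton, Diatoms, Cyanobacteria.
Phytoplankton → Amphipod → Arrow Worm → Squid gives Squid level 4.
No species has a prey at level 4, so no species reaches level 5.

4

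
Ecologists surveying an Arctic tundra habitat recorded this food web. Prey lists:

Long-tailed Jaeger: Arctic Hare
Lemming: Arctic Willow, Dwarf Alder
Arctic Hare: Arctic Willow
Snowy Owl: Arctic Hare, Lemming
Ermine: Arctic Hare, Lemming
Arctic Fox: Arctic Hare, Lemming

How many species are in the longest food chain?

One longest chain: Arctic Willow → Arctic Hare → Ermine.
It has 3 species and 2 links.

3 species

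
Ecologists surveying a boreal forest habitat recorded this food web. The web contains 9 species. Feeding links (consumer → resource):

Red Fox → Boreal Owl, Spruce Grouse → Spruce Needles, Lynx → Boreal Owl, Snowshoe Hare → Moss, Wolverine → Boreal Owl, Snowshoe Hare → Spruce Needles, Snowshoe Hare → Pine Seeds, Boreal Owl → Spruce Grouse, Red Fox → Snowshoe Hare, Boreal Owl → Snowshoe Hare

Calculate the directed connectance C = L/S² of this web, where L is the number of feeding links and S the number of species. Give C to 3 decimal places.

C = 0.123

The web has S = 9 species and L = 10 feeding links.
C = L / S² = 10 / 81 = 0.1235 ≈ 0.123.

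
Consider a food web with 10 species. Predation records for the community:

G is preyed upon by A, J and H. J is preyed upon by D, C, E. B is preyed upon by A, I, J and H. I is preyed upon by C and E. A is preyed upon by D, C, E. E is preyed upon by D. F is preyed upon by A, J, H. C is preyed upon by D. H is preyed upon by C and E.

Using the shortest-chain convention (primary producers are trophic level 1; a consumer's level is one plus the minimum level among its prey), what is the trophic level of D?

B is a producer → level 1.
A eats B → level 2.
D eats A → level 3.
No prey of D is below level 2, so 3 is the minimum.

Trophic level 3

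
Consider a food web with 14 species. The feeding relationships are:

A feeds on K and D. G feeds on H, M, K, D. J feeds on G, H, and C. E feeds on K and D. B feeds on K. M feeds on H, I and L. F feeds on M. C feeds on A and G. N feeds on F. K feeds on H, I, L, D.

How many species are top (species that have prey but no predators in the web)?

Top species (has prey, but nothing eats it): E, B, N, J.
Count: 4.

4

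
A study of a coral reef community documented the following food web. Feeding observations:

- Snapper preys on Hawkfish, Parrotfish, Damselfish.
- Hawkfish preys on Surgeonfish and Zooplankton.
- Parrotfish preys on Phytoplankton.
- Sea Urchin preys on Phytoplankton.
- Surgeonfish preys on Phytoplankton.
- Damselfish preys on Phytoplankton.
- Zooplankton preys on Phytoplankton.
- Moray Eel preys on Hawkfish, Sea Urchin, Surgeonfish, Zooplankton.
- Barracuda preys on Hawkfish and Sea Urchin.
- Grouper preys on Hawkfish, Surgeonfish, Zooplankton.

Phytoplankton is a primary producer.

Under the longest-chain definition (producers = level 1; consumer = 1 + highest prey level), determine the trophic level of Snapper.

Phytoplankton is a producer → level 1.
Zooplankton eats Phytoplankton → level 2.
Hawkfish eats Zooplankton (level 2); other prey at levels: Surgeonfish 2 → level 3.
Snapper eats Hawkfish (level 3); other prey at levels: Damselfish 2, Parrotfish 2 → level 4.

Trophic level 4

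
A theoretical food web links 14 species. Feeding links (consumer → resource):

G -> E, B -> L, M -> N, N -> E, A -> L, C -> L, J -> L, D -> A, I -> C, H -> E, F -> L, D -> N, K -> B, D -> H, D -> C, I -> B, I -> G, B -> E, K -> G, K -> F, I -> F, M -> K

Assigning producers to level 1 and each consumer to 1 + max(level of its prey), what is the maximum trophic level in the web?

Producers (level 1): E, L.
E → G → K → M gives M level 4.
No species has a prey at level 4, so no species reaches level 5.

4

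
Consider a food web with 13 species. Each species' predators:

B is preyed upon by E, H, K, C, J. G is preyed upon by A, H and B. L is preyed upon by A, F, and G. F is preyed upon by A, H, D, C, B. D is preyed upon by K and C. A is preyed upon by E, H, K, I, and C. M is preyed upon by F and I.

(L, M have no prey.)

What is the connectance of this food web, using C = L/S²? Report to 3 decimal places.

C = 0.148

The web has S = 13 species and L = 25 feeding links.
C = L / S² = 25 / 169 = 0.1479 ≈ 0.148.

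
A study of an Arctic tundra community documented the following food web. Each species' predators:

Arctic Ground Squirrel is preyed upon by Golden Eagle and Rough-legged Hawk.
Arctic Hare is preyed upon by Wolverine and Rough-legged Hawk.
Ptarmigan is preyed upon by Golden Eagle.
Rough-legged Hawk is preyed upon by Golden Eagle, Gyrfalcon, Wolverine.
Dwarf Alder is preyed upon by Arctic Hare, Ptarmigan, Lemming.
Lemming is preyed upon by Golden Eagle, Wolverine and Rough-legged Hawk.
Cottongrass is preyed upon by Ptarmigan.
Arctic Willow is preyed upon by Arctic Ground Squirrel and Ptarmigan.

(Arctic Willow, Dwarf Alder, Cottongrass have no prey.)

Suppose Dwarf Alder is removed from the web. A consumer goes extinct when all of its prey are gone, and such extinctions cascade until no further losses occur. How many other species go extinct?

2

Remove Dwarf Alder.
Round 1: Lemming (all prey gone), Arctic Hare (all prey gone) → extinct.
No further losses. Total secondary extinctions: 2.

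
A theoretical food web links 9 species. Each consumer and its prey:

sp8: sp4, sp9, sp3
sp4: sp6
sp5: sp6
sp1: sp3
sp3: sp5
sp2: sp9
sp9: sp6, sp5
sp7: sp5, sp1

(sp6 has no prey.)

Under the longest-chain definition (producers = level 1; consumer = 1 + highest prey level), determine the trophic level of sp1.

Trophic level 4

sp6 is a producer → level 1.
sp5 eats sp6 → level 2.
sp3 eats sp5 → level 3.
sp1 eats sp3 → level 4.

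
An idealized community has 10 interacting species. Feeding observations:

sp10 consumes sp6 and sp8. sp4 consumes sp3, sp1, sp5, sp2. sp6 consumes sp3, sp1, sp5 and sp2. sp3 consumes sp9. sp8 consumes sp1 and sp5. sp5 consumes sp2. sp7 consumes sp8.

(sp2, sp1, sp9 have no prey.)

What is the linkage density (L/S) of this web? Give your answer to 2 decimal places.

There are L = 15 links among S = 10 species.
L/S = 15/10 = 1.5000 ≈ 1.50.

L/S = 1.50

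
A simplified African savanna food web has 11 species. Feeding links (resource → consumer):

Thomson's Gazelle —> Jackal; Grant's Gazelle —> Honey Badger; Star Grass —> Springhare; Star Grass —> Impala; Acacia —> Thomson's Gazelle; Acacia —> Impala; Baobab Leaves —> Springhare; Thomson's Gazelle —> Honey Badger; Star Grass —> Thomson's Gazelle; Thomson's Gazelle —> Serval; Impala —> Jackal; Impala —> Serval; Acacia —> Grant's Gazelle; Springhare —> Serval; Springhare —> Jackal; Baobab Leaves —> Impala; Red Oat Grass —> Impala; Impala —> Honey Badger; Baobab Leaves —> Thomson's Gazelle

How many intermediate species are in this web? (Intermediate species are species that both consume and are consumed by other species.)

Intermediate species (has both prey and predators): Thomson's Gazelle, Springhare, Impala, Grant's Gazelle.
Count: 4.

4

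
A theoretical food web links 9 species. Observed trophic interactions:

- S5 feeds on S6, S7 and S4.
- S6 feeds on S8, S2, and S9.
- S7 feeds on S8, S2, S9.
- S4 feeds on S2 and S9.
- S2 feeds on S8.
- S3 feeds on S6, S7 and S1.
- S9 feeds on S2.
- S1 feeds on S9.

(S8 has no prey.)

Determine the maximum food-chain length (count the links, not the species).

One longest chain: S8 → S2 → S9 → S7 → S5.
It has 5 species and 4 links.

4 links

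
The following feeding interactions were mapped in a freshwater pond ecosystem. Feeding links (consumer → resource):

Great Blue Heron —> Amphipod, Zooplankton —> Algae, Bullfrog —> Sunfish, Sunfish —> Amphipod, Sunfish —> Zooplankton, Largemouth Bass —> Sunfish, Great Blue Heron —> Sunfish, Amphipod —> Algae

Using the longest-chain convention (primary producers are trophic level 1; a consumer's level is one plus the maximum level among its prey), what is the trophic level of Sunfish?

Algae is a producer → level 1.
Zooplankton eats Algae → level 2.
Sunfish eats Zooplankton (level 2); other prey at levels: Amphipod 2 → level 3.

Trophic level 3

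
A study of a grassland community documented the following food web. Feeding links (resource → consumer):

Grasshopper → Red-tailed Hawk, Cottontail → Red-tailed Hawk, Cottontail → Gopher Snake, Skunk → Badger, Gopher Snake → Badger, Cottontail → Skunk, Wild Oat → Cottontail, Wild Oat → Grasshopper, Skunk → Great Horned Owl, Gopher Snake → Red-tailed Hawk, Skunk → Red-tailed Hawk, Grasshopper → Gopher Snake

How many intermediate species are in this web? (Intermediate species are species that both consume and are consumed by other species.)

Intermediate species (has both prey and predators): Cottontail, Grasshopper, Gopher Snake, Skunk.
Count: 4.

4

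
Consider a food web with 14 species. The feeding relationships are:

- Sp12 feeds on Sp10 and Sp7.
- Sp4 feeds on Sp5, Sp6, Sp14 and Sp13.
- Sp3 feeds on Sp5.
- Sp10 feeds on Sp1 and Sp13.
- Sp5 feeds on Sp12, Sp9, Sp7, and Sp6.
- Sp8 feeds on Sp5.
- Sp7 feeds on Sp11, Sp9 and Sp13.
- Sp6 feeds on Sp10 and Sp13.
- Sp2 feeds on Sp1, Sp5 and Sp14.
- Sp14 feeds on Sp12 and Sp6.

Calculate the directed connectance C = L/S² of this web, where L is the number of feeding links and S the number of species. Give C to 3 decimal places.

The web has S = 14 species and L = 24 feeding links.
C = L / S² = 24 / 196 = 0.1224 ≈ 0.122.

C = 0.122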